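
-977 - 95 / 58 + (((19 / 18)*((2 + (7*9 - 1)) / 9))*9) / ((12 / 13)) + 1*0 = -1417939 / 1566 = -905.45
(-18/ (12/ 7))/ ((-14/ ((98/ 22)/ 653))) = 147/ 28732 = 0.01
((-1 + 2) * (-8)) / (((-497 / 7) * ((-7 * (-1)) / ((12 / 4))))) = 24 / 497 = 0.05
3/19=0.16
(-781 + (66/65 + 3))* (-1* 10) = 101008/13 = 7769.85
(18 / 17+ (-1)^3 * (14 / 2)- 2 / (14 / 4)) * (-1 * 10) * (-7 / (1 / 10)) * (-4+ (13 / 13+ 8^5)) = -2539287500 / 17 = -149369852.94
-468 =-468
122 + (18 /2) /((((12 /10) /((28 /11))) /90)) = 20242 /11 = 1840.18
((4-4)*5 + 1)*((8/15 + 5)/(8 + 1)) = 83/135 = 0.61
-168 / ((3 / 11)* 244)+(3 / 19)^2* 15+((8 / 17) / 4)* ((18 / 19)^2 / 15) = -4012339 / 1871785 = -2.14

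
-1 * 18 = -18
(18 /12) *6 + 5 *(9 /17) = 198 /17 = 11.65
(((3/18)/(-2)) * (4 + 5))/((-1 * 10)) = 3/40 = 0.08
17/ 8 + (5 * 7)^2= 9817/ 8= 1227.12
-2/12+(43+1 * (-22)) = 125/6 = 20.83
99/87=33/29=1.14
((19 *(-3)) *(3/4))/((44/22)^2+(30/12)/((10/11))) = -19/3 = -6.33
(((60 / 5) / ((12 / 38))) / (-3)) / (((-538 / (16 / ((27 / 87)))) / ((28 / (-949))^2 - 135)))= -1071852374416 / 6541065063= -163.87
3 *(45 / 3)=45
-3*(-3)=9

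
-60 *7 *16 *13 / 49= -12480 / 7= -1782.86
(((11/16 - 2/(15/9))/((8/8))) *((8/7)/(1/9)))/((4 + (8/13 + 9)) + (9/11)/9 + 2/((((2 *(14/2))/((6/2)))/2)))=-52767/145780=-0.36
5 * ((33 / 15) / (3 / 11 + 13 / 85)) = 10285 / 398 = 25.84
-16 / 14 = -8 / 7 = -1.14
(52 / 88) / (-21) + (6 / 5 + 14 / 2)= 18877 / 2310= 8.17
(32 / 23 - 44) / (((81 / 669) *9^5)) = -218540 / 36669429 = -0.01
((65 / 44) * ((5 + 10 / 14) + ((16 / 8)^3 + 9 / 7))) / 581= 975 / 25564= 0.04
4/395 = 0.01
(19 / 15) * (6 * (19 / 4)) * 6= 1083 / 5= 216.60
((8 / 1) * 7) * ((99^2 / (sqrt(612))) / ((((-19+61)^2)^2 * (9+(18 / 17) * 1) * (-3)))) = -121 * sqrt(17) / 2111508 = -0.00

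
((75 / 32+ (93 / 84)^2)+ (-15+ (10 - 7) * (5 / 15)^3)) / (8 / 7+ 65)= -159739 / 933408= -0.17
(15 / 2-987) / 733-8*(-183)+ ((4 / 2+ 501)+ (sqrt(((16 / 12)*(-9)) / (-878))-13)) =sqrt(2634) / 439+ 2862605 / 1466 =1952.78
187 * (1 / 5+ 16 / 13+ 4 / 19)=379049 / 1235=306.92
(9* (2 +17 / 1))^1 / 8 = 21.38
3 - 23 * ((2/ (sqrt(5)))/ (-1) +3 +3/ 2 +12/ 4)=-339/ 2 +46 * sqrt(5)/ 5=-148.93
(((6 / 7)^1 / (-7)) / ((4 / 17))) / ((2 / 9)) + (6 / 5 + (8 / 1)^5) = 32111521 / 980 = 32766.86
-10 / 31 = -0.32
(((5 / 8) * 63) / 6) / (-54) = -35 / 288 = -0.12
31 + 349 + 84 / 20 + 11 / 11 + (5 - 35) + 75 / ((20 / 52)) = 2751 / 5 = 550.20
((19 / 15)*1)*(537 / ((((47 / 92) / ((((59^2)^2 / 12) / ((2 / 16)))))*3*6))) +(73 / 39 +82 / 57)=936482058737059 / 1567215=597545364.70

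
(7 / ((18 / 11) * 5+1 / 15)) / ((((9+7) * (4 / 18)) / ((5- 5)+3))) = 31185 / 43552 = 0.72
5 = 5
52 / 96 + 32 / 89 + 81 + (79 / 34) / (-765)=758341111 / 9259560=81.90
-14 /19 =-0.74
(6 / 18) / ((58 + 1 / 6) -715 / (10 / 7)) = -1 / 1327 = -0.00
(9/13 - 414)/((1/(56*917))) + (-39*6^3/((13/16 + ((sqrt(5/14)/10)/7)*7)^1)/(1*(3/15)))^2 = 135486391218227784/49991773 - 183685791744000*sqrt(70)/3845521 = 2310533345.10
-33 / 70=-0.47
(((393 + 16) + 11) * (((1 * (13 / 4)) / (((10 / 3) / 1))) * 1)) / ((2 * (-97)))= -819 / 388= -2.11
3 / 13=0.23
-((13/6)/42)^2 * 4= -169/15876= -0.01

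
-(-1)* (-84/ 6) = -14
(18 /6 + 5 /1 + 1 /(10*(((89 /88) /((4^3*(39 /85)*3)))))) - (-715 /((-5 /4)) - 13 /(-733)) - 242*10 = -82492552149 /27725725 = -2975.31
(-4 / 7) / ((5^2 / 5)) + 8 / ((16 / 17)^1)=587 / 70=8.39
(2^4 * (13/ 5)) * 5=208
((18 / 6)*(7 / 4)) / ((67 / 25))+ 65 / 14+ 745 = 1410005 / 1876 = 751.60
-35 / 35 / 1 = -1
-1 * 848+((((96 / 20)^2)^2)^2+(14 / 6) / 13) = 4280021237239 / 15234375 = 280944.98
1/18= 0.06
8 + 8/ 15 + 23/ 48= 721/ 80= 9.01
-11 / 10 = -1.10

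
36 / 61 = 0.59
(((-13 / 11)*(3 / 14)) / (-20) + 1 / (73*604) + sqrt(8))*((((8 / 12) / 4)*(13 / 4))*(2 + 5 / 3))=5598671 / 222223680 + 143*sqrt(2) / 36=5.64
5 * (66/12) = 55/2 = 27.50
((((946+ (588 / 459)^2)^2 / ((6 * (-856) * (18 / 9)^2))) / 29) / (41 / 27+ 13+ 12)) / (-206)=123025032472225 / 445866881618547072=0.00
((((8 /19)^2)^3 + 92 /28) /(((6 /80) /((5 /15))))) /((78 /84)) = 28903740560 /1834789359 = 15.75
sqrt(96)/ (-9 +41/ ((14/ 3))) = -56 * sqrt(6)/ 3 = -45.72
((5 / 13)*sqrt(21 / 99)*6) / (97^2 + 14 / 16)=80*sqrt(231) / 10764897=0.00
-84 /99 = -0.85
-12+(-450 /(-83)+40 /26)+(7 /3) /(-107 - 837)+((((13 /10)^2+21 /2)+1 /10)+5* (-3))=-592224797 /76393200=-7.75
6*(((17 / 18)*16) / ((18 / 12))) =544 / 9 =60.44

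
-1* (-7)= 7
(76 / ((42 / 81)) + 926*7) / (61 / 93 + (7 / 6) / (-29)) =83427200 / 7749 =10766.19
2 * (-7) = -14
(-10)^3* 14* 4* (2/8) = -14000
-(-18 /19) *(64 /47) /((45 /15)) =0.43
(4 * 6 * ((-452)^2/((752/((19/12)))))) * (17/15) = 8248774/705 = 11700.39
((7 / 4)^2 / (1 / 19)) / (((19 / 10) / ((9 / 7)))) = 315 / 8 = 39.38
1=1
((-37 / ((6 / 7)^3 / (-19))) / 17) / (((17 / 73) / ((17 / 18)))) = 17602417 / 66096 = 266.32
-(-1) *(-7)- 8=-15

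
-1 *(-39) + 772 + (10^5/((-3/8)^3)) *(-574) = 29388821897/27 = 1088474885.07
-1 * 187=-187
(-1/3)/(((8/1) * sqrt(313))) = -sqrt(313)/7512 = -0.00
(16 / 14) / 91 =8 / 637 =0.01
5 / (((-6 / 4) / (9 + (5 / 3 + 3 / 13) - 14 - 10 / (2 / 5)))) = 10960 / 117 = 93.68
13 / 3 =4.33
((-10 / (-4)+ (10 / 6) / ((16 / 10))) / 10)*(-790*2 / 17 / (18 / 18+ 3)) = -395 / 48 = -8.23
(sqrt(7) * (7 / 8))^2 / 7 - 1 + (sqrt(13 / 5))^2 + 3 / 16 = 817 / 320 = 2.55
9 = 9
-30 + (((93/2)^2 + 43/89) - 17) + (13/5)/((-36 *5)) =42367267/20025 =2115.72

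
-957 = -957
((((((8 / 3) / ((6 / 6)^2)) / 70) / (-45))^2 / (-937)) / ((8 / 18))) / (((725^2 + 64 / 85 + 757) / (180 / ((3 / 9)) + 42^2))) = -8704 / 1155523479492375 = -0.00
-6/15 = -2/5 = -0.40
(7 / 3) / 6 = 7 / 18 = 0.39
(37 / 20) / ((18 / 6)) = 37 / 60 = 0.62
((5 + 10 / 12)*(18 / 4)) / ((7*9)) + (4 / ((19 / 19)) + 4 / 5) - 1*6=-47 / 60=-0.78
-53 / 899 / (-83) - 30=-2238457 / 74617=-30.00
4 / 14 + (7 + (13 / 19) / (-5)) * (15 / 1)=13730 / 133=103.23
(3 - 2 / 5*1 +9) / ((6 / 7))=203 / 15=13.53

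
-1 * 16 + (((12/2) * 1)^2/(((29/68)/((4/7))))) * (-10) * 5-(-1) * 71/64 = -31527859/12992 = -2426.71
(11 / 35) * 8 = 88 / 35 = 2.51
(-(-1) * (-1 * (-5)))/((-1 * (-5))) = 1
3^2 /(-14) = -9 /14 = -0.64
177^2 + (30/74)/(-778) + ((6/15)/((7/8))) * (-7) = 31325.80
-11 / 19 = -0.58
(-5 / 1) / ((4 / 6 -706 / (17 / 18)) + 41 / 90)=7650 / 1142003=0.01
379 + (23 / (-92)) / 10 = 15159 / 40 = 378.98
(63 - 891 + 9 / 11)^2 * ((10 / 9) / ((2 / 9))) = 413959005 / 121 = 3421148.80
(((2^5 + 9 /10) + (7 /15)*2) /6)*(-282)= -9541 /6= -1590.17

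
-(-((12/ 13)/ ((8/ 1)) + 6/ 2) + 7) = -101/ 26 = -3.88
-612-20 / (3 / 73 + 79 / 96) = -769164 / 1211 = -635.15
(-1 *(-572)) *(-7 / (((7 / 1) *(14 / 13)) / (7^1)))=-3718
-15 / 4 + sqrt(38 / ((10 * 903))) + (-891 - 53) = -3791 / 4 + sqrt(85785) / 4515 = -947.69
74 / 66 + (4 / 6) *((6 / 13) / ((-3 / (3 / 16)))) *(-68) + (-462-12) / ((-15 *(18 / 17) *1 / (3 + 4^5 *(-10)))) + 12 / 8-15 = -3932153711 / 12870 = -305528.65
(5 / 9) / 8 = 0.07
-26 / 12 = -13 / 6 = -2.17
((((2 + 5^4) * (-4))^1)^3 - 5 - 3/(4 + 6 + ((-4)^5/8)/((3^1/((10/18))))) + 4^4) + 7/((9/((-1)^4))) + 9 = -52532349235841/3330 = -15775480251.00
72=72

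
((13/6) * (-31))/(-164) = 403/984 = 0.41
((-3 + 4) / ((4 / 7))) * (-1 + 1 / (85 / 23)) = -217 / 170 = -1.28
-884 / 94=-442 / 47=-9.40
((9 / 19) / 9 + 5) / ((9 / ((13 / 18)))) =208 / 513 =0.41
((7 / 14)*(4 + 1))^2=25 / 4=6.25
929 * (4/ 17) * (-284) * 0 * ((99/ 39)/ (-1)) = 0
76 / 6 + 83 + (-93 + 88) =272 / 3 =90.67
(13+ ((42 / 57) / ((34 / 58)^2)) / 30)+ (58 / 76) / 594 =22441483 / 1716660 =13.07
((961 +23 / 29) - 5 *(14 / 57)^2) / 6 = 45296344 / 282663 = 160.25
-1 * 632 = -632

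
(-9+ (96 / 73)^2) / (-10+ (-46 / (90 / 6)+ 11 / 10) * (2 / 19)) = 11042325 / 15502061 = 0.71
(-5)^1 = -5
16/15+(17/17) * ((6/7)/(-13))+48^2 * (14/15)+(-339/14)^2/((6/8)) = 28026499/9555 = 2933.18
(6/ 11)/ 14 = 3/ 77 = 0.04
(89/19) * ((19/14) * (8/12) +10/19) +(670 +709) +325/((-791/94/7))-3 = 952897525/856653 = 1112.35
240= 240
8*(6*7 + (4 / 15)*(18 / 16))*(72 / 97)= 121824 / 485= 251.18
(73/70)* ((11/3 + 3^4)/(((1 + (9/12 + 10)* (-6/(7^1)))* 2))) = -9271/1725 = -5.37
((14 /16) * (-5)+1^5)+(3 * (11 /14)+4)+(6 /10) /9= 2561 /840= 3.05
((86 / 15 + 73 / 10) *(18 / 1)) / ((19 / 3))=3519 / 95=37.04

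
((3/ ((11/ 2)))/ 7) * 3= 18/ 77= 0.23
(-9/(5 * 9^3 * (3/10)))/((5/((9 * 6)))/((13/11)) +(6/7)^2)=-2548/251703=-0.01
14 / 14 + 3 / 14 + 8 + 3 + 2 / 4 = 89 / 7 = 12.71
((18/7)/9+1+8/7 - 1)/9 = 0.16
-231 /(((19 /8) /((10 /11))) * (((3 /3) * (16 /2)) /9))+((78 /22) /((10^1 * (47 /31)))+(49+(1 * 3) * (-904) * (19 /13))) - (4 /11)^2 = -56385120717 /14046890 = -4014.06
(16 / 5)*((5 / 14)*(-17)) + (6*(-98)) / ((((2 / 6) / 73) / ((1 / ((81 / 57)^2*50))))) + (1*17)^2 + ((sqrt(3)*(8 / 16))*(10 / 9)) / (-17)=-14256983 / 14175- 5*sqrt(3) / 153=-1005.84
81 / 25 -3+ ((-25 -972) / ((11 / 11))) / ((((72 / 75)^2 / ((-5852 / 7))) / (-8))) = -3255828017 / 450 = -7235173.37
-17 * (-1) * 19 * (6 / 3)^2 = 1292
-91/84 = -13/12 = -1.08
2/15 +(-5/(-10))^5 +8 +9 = 8239/480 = 17.16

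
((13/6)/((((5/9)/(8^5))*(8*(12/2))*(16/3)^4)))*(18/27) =351/160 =2.19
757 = 757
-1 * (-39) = 39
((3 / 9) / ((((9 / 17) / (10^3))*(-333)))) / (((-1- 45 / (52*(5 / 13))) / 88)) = 51.20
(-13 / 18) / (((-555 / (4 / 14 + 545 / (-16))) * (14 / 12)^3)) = -49179 / 1776740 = -0.03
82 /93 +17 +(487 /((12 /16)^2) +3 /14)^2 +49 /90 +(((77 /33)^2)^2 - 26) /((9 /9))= 1845497204713 /2460780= 749964.32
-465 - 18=-483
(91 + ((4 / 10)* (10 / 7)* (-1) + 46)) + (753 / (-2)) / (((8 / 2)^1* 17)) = 130.89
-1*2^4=-16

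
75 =75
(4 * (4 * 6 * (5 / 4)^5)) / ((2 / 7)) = 1025.39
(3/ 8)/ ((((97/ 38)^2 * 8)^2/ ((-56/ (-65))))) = 2736741/ 23017613060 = 0.00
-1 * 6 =-6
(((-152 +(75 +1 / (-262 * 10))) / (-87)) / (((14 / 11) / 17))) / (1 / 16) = 25150378 / 132965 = 189.15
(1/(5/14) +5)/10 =39/50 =0.78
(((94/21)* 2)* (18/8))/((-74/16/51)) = -57528/259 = -222.12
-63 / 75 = -21 / 25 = -0.84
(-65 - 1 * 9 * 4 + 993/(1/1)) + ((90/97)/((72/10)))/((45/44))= 778826/873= 892.13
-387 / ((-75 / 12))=1548 / 25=61.92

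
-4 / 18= -2 / 9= -0.22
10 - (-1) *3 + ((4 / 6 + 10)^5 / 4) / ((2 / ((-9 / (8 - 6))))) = -2096801 / 27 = -77659.30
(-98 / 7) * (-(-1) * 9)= -126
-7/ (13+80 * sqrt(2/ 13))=1183/ 10603 - 560 * sqrt(26)/ 10603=-0.16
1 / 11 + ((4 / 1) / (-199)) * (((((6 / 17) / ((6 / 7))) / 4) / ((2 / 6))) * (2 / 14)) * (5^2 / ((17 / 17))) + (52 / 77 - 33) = -8402381 / 260491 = -32.26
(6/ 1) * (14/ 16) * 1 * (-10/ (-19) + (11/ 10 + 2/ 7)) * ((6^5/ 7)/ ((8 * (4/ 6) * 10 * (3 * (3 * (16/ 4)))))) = 617949/ 106400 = 5.81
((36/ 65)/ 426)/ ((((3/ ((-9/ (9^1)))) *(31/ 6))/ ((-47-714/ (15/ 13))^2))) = -132986892/ 3576625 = -37.18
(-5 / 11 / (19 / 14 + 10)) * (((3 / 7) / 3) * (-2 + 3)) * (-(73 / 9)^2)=53290 / 141669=0.38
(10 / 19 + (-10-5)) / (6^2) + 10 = 6565 / 684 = 9.60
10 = 10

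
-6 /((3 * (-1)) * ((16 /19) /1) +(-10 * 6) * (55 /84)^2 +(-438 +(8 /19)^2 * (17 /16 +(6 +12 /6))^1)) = 1273608 /98628725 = 0.01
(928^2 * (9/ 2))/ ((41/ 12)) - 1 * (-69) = 46506765/ 41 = 1134311.34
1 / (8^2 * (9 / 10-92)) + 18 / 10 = 262343 / 145760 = 1.80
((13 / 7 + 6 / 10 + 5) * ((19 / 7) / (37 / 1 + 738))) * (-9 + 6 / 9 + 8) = -1653 / 189875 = -0.01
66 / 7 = 9.43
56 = 56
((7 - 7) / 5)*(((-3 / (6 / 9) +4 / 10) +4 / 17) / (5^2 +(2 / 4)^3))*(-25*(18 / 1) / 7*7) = 0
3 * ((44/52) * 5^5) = 103125/13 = 7932.69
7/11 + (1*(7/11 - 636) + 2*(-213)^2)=991136/11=90103.27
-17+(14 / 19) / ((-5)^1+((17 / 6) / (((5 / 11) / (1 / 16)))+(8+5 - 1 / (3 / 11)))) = -725521 / 43073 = -16.84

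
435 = 435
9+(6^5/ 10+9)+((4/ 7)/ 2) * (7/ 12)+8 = 803.77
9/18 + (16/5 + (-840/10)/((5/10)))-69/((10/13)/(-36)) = 30649/10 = 3064.90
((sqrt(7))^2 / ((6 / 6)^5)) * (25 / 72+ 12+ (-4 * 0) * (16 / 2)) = 6223 / 72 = 86.43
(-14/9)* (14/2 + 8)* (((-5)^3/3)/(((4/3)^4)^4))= 20925489375/2147483648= 9.74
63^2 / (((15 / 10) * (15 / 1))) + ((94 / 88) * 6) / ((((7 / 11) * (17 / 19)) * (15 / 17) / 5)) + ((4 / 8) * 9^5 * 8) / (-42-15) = -5191793 / 1330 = -3903.60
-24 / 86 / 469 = -12 / 20167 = -0.00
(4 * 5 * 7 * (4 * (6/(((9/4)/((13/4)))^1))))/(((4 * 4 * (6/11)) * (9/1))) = 5005/81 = 61.79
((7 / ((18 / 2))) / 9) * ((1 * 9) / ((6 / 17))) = 2.20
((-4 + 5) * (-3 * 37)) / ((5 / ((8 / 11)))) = -16.15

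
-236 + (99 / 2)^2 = 8857 / 4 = 2214.25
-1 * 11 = -11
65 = 65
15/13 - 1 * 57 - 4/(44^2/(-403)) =-55.01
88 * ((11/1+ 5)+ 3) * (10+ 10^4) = 16736720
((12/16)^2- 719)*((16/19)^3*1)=-154880/361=-429.03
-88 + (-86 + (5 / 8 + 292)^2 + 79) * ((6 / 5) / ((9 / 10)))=1825203 / 16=114075.19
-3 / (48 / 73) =-4.56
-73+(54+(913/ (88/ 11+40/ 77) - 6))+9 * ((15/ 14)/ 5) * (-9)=297603/ 4592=64.81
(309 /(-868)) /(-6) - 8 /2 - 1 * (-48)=76487 /1736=44.06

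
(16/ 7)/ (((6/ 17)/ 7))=136/ 3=45.33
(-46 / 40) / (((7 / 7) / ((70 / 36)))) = -161 / 72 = -2.24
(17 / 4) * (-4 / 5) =-17 / 5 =-3.40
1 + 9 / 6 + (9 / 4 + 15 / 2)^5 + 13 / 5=451147107 / 5120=88114.67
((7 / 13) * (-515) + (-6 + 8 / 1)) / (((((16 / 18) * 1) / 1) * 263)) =-32211 / 27352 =-1.18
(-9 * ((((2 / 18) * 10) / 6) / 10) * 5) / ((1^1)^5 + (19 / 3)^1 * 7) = -0.02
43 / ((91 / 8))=3.78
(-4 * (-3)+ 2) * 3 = 42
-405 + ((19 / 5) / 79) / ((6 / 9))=-319893 / 790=-404.93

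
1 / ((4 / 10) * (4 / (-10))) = -25 / 4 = -6.25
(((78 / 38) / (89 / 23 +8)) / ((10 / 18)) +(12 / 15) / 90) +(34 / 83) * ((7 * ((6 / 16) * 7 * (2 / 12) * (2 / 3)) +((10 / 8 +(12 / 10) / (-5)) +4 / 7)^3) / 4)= 9096576964001 / 9736398000000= 0.93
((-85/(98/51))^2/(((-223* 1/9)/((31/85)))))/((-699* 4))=20560905/1996056944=0.01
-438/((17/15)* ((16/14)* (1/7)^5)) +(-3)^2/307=-118648427643/20876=-5683484.75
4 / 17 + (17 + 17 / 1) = 582 / 17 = 34.24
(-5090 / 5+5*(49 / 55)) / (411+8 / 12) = -33447 / 13585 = -2.46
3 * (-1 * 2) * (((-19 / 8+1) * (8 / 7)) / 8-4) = 705 / 28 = 25.18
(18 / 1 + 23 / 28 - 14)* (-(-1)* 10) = 675 / 14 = 48.21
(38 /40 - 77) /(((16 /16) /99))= -150579 /20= -7528.95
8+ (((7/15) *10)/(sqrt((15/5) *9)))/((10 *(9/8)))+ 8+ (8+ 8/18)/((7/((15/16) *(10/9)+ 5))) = 56 *sqrt(3)/1215+ 8803/378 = 23.37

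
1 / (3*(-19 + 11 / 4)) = -4 / 195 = -0.02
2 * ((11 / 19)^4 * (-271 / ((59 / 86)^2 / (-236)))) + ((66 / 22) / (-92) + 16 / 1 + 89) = 21672312333139 / 707382388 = 30637.34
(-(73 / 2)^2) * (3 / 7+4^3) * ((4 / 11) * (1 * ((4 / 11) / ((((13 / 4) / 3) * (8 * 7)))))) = -1310934 / 7007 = -187.09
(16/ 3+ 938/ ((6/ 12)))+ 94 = 1975.33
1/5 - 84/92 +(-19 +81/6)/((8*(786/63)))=-370309/482080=-0.77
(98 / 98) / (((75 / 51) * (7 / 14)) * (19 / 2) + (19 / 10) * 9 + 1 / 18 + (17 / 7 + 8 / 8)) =21420 / 590537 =0.04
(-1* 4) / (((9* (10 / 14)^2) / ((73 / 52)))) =-3577 / 2925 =-1.22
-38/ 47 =-0.81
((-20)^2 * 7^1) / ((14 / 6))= 1200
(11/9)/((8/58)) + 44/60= 1727/180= 9.59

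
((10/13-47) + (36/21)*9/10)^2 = 413430889/207025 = 1997.01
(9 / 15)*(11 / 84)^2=121 / 11760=0.01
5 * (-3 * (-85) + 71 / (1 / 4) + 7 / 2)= 5425 / 2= 2712.50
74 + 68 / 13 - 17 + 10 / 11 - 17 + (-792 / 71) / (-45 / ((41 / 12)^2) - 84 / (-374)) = 95031046366 / 1931029529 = 49.21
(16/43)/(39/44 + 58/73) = 51392/232157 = 0.22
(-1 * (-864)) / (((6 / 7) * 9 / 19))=2128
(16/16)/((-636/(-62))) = 31/318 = 0.10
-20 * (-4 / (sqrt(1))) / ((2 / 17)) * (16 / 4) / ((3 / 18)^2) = 97920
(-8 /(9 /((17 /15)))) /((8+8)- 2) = -0.07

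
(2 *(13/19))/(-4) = -0.34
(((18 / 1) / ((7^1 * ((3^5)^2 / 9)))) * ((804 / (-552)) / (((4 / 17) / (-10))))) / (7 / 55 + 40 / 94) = 0.04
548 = 548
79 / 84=0.94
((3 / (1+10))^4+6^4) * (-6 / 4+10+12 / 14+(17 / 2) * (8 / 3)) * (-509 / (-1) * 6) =12990254592285 / 102487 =126750266.79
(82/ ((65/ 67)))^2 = 7144.15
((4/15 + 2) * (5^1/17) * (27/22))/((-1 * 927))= -1/1133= -0.00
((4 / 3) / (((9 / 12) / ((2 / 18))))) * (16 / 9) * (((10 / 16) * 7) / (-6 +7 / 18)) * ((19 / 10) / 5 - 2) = 224 / 505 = 0.44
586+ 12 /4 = 589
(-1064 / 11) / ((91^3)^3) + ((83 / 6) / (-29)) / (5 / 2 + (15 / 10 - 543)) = 0.00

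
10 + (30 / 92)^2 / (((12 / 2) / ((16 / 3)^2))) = 16670 / 1587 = 10.50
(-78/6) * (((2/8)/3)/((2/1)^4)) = -13/192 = -0.07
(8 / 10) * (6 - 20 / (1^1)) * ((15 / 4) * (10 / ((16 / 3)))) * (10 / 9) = -87.50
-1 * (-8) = 8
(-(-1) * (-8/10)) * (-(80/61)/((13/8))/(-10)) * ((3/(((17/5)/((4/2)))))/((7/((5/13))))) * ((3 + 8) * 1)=-84480/1226771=-0.07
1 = 1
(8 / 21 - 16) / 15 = -328 / 315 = -1.04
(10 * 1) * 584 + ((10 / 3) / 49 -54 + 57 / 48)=13611625 / 2352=5787.26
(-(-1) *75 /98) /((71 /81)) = 6075 /6958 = 0.87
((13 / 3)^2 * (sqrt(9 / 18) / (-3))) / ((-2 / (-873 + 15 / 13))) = -24557 * sqrt(2) / 18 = -1929.38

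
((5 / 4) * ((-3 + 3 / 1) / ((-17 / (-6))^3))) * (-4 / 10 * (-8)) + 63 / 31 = 63 / 31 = 2.03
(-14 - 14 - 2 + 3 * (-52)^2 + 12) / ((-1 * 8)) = -4047 / 4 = -1011.75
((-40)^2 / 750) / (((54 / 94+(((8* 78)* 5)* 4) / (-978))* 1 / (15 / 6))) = -122576 / 280077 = -0.44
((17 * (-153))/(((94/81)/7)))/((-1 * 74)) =1474767/6956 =212.01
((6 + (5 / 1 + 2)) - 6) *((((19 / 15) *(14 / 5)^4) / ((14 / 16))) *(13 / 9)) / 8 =112.46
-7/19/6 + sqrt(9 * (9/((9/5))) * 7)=-7/114 + 3 * sqrt(35)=17.69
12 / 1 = 12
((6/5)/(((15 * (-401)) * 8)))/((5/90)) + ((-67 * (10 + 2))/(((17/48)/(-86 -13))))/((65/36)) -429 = 124043.30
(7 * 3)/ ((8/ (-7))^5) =-352947/ 32768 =-10.77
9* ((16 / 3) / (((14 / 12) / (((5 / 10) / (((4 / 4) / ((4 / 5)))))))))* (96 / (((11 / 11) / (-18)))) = -995328 / 35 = -28437.94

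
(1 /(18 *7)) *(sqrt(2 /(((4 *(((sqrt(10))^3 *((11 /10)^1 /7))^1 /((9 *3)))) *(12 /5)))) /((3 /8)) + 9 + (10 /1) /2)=10^(1 /4) *sqrt(77) /693 + 1 /9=0.13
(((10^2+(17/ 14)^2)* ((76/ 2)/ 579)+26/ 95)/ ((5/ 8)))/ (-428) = -37374937/ 1441956075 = -0.03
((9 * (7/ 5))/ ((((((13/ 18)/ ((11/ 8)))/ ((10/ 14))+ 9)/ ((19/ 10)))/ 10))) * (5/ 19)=31185/ 4819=6.47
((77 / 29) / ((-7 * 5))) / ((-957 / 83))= 83 / 12615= 0.01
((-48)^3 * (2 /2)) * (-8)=884736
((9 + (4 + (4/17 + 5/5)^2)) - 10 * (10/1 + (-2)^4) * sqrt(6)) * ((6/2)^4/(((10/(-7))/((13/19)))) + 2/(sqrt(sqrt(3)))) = (-22113 + 380 * 3^(3/4)) * (2099 - 37570 * sqrt(6))/82365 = 23197.82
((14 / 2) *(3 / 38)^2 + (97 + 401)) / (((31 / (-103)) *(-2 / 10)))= 8273.95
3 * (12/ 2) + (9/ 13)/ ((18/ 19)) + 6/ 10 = 19.33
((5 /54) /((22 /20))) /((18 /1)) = 25 /5346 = 0.00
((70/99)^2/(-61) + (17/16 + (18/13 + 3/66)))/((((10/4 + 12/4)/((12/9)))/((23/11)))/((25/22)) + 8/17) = 3019933005575/2682370336932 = 1.13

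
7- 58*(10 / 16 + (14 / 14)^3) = -349 / 4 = -87.25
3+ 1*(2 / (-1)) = 1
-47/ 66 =-0.71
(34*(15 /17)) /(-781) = -30 /781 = -0.04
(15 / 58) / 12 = 5 / 232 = 0.02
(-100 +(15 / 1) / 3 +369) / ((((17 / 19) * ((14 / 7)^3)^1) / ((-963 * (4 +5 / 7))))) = -82720737 / 476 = -173783.06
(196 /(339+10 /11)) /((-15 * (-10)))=1078 /280425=0.00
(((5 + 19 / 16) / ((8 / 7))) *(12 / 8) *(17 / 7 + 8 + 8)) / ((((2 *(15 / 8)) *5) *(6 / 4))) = 4257 / 800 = 5.32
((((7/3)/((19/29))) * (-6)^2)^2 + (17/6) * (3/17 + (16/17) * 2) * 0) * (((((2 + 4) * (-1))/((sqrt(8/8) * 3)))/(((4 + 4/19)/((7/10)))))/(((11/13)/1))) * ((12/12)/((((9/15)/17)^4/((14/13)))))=-8432451378050/1881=-4482961923.47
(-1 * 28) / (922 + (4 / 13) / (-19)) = -3458 / 113865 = -0.03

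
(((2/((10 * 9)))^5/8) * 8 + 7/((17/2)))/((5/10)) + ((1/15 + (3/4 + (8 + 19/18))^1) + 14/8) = 41625444409/3136978125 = 13.27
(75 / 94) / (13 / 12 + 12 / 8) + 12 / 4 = 4821 / 1457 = 3.31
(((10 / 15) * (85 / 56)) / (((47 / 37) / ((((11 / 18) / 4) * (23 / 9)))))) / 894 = 0.00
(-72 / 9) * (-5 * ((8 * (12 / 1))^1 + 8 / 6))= 11680 / 3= 3893.33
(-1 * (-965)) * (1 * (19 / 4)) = 18335 / 4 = 4583.75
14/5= 2.80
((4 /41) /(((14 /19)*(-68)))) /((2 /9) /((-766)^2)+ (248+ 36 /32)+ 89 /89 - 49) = -100335276 /10363988452027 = -0.00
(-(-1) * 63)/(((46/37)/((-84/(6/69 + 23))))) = -184.37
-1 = -1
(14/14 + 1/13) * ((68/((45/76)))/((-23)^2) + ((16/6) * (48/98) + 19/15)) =6508498/2166255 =3.00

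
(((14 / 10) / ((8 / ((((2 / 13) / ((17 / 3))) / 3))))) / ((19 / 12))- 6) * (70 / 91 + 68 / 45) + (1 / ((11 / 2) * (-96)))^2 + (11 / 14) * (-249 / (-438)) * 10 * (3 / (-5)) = -3180505338096451 / 194409722707200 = -16.36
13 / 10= 1.30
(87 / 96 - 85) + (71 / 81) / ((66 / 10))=-7181683 / 85536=-83.96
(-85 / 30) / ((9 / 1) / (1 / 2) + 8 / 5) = -85 / 588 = -0.14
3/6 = 1/2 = 0.50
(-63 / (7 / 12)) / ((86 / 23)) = -1242 / 43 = -28.88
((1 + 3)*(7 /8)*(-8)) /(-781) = 28 /781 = 0.04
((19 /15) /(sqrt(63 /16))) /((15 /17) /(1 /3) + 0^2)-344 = -344 + 1292 * sqrt(7) /14175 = -343.76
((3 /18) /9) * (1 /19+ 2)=13 /342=0.04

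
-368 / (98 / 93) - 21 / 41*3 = -704679 / 2009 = -350.76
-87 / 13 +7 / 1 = 0.31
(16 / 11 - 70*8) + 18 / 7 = -42810 / 77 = -555.97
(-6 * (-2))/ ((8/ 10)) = 15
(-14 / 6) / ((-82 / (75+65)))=3.98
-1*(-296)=296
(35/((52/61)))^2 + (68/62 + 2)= 141564559/83824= 1688.83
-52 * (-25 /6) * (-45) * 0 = 0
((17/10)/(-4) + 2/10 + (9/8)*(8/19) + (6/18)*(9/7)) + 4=24883/5320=4.68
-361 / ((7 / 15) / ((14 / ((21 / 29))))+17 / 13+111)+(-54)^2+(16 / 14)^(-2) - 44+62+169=4422924929 / 1426496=3100.55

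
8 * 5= 40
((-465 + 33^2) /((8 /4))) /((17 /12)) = 3744 /17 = 220.24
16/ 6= 8/ 3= 2.67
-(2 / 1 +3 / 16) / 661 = -35 / 10576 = -0.00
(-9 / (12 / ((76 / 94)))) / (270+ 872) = -57 / 107348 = -0.00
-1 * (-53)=53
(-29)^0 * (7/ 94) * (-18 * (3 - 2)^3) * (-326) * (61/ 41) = 1252818/ 1927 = 650.14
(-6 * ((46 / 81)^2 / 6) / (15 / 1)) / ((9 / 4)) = -8464 / 885735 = -0.01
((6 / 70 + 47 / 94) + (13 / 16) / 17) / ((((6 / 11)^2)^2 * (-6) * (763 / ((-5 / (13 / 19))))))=1677697549 / 146855794176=0.01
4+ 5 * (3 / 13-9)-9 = -635 / 13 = -48.85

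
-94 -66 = -160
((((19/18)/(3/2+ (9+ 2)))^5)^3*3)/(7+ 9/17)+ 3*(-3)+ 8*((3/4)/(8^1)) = -67496372849975198249229800453065928917/8181378527269721031188964843750000000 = -8.25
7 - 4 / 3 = 17 / 3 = 5.67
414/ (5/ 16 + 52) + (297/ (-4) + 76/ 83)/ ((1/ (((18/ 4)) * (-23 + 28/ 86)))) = 19889992297/ 2655336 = 7490.57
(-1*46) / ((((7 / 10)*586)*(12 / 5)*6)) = -575 / 73836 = -0.01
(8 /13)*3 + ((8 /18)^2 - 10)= -8378 /1053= -7.96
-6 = -6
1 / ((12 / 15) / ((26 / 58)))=65 / 116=0.56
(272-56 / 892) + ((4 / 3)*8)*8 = 239014 / 669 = 357.27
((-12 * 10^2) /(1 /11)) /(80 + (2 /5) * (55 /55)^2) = -11000 /67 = -164.18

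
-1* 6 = -6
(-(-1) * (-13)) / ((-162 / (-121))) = -1573 / 162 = -9.71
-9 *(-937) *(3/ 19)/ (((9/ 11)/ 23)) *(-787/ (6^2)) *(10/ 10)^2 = -818276.35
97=97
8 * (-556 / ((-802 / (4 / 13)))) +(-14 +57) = 233055 / 5213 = 44.71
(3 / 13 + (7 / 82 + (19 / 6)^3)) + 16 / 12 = 33.40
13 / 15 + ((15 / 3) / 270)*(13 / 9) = 2171 / 2430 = 0.89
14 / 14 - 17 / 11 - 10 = -116 / 11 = -10.55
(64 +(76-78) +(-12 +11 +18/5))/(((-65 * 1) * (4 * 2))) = -0.12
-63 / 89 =-0.71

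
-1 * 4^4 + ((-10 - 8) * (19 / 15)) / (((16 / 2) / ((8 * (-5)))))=-142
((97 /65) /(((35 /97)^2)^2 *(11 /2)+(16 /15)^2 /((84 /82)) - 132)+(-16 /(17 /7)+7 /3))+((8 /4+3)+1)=125776096682135663 /72548262369493287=1.73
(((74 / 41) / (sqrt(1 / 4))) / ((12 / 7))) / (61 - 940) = -259 / 108117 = -0.00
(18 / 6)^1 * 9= 27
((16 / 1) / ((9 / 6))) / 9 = 32 / 27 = 1.19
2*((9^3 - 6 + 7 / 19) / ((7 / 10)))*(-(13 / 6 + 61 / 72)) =-1065160 / 171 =-6229.01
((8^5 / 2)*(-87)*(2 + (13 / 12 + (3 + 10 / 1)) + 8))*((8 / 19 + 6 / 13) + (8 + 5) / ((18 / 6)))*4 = -530719784960 / 741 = -716221032.33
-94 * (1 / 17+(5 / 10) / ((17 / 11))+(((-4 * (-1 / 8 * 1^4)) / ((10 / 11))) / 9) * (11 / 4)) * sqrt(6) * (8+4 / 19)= -4116307 * sqrt(6) / 9690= -1040.54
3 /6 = 1 /2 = 0.50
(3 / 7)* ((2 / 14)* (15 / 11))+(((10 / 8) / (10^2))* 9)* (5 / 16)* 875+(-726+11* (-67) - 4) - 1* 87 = -210170991 / 137984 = -1523.15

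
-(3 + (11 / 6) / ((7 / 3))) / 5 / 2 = -53 / 140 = -0.38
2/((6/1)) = 1/3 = 0.33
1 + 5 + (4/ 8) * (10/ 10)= 13/ 2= 6.50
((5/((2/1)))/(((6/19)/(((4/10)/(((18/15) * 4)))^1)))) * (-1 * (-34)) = 1615/72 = 22.43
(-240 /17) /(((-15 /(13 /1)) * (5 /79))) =16432 /85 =193.32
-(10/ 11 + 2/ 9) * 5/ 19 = -560/ 1881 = -0.30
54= 54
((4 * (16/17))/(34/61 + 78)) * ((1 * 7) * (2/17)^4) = 54656/850494343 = 0.00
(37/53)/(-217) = -37/11501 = -0.00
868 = 868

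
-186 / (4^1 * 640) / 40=-93 / 51200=-0.00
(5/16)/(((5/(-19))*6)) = -19/96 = -0.20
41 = 41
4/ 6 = 2/ 3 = 0.67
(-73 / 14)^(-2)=196 / 5329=0.04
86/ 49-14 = -600/ 49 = -12.24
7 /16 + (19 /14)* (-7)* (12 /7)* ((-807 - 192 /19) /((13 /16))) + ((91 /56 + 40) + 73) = 24013931 /1456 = 16493.08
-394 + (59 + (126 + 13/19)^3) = 13943015378/6859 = 2032805.86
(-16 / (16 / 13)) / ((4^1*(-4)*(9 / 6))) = 13 / 24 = 0.54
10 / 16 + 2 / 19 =111 / 152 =0.73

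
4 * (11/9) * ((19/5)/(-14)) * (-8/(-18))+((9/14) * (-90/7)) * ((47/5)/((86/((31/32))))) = -80006293/54613440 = -1.46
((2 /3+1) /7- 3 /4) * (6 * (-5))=15.36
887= 887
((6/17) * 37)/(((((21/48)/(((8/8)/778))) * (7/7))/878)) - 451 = -19317913/46291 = -417.31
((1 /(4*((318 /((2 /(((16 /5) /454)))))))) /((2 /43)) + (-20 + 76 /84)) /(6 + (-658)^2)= -339519 /10280439680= -0.00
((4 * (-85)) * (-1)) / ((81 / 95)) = 398.77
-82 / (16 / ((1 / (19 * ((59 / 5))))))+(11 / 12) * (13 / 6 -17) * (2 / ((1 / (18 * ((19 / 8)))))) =-20852131 / 17936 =-1162.59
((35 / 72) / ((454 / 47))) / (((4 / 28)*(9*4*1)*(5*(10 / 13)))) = 29939 / 11767680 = 0.00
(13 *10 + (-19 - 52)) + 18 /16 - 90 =-239 /8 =-29.88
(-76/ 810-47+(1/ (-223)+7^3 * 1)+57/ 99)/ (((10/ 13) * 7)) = 273501397/ 4967325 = 55.06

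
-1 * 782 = -782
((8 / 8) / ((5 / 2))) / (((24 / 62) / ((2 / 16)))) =31 / 240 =0.13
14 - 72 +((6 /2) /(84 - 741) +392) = 73145 /219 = 334.00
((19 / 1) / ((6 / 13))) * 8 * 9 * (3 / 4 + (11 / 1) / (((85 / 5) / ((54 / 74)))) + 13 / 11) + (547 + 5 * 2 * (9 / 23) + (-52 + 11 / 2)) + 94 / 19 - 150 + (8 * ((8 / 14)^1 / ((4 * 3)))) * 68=953795026645 / 126991326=7510.71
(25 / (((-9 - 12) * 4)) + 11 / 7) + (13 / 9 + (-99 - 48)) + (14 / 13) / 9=-52475 / 364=-144.16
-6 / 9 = -2 / 3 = -0.67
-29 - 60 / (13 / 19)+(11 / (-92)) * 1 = -139707 / 1196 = -116.81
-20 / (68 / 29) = -145 / 17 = -8.53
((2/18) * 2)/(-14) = -1/63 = -0.02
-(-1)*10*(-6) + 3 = -57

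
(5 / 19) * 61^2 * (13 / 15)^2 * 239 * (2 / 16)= 150294911 / 6840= 21972.94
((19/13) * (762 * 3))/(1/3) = 10023.23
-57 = -57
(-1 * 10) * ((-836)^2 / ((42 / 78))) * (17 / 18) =-772280080 / 63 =-12258413.97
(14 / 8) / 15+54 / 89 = 3863 / 5340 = 0.72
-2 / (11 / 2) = -4 / 11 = -0.36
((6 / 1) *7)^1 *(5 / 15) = 14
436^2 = 190096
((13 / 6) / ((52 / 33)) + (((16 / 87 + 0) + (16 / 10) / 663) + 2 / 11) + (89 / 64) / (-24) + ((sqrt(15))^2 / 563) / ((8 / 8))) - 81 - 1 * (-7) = -7345113121991 / 101608798720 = -72.29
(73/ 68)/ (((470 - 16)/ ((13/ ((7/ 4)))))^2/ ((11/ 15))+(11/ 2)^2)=0.00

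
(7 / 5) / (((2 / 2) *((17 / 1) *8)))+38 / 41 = 0.94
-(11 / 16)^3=-1331 / 4096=-0.32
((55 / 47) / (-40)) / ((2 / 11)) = -121 / 752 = -0.16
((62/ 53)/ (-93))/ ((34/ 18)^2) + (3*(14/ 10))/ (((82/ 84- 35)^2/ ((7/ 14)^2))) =-409500333/ 156389709985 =-0.00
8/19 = 0.42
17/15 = 1.13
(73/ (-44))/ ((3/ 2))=-73/ 66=-1.11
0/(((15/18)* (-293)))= 0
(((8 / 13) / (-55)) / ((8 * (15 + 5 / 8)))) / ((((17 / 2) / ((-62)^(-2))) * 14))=-2 / 10220835625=-0.00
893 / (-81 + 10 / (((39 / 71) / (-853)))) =-34827 / 608789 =-0.06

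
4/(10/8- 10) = -16/35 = -0.46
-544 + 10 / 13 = -7062 / 13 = -543.23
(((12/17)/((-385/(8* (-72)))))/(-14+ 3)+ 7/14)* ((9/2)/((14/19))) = 9947241/4031720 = 2.47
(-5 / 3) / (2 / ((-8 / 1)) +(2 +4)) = -20 / 69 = -0.29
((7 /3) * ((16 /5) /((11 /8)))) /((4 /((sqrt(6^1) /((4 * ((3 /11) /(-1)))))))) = -56 * sqrt(6) /45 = -3.05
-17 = -17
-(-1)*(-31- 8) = -39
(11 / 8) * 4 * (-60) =-330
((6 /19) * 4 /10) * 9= 108 /95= 1.14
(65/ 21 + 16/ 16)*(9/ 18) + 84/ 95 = 5849/ 1995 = 2.93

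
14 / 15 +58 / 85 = 412 / 255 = 1.62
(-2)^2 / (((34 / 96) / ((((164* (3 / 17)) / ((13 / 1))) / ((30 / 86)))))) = 72.08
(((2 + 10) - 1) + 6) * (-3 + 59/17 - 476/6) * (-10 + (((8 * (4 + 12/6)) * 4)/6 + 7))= -116638/3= -38879.33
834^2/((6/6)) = 695556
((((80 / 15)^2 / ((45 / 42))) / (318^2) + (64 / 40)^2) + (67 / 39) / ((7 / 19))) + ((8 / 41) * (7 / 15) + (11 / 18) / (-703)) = 654683076004723 / 89517633209550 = 7.31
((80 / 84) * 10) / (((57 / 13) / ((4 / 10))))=1040 / 1197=0.87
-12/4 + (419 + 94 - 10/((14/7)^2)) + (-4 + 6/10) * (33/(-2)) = 2818/5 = 563.60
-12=-12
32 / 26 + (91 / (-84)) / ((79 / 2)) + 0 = 1.20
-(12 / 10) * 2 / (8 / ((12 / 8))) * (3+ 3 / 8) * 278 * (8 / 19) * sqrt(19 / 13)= -33777 * sqrt(247) / 2470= -214.92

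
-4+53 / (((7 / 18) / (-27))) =-25786 / 7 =-3683.71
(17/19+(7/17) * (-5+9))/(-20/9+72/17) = 7389/5852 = 1.26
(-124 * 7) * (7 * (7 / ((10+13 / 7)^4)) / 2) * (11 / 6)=-280828163 / 142374963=-1.97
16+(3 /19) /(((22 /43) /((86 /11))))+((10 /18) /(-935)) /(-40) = 259065929 /14069880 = 18.41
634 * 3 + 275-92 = 2085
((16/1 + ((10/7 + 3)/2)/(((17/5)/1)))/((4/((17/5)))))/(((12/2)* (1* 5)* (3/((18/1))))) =3963/1400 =2.83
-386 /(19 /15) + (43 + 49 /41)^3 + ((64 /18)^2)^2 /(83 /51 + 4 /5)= 86083.40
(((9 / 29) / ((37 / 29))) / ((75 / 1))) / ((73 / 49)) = 0.00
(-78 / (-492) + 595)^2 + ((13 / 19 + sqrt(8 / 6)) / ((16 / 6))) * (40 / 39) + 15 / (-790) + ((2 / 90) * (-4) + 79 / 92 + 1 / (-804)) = 10 * sqrt(3) / 39 + 247907762513689279 / 699879945780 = 354215.14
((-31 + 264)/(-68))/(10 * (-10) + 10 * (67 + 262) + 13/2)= -233/217362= -0.00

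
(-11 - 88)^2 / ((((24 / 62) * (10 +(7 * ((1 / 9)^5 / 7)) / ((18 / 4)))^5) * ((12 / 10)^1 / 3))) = 21466246683195357216585986556488385 / 33912990433375454610813970704326656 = 0.63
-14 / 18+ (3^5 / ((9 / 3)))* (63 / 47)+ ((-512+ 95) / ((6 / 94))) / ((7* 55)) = 90.83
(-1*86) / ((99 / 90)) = -860 / 11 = -78.18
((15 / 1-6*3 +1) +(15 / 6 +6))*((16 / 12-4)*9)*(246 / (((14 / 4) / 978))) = -75063456 / 7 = -10723350.86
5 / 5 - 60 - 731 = -790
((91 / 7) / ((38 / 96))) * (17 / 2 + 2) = 6552 / 19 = 344.84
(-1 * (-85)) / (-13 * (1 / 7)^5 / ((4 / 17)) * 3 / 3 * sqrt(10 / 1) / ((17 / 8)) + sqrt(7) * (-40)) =-1428595 / (26 * sqrt(10) + 672280 * sqrt(7)) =-0.80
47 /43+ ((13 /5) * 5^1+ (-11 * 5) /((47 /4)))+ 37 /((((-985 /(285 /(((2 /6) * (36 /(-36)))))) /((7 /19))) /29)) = 140364913 /398137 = 352.55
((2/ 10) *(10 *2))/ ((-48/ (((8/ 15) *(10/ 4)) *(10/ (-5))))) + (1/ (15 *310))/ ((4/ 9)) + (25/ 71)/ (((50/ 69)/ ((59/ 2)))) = 57672767/ 3961800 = 14.56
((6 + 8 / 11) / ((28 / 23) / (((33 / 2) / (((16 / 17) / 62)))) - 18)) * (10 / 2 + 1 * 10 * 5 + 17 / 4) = -318867147 / 14398852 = -22.15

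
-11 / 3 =-3.67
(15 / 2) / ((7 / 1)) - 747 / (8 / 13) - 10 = -68477 / 56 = -1222.80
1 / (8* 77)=0.00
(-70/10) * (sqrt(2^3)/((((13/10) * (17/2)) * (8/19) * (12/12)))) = -665 * sqrt(2)/221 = -4.26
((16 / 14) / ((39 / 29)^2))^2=0.40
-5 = -5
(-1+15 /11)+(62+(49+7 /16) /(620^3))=2615888136701 /41945728000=62.36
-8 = -8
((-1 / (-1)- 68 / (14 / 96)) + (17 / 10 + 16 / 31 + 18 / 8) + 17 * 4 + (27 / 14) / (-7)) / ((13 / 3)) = -2755899 / 30380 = -90.71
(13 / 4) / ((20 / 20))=13 / 4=3.25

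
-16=-16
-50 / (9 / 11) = -550 / 9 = -61.11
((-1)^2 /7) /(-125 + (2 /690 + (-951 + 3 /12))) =-1380 /10391717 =-0.00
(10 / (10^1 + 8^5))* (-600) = -1000 / 5463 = -0.18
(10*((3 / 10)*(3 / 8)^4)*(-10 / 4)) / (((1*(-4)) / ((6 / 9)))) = 405 / 16384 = 0.02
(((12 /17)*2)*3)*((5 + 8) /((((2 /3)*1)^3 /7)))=1300.76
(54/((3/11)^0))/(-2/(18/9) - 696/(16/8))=-54/349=-0.15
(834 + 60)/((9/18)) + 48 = 1836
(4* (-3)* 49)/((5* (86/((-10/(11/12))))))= 7056/473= 14.92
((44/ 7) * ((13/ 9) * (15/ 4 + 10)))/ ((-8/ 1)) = -7865/ 504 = -15.61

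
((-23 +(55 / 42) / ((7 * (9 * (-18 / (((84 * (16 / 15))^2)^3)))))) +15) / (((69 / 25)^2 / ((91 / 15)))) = -41290115329519784 / 86769225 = -475861289.87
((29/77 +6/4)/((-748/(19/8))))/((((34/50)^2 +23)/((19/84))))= -3835625/66772113408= -0.00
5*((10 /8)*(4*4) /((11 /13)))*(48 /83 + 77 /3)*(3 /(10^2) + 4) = 34236865 /2739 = 12499.77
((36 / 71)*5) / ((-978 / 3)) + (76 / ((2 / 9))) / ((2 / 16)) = 31663638 / 11573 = 2735.99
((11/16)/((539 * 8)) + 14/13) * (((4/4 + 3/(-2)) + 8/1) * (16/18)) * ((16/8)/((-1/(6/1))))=-439105/5096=-86.17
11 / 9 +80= 731 / 9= 81.22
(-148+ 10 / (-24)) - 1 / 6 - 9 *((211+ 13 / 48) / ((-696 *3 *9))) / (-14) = -208492765 / 1403136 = -148.59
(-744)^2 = 553536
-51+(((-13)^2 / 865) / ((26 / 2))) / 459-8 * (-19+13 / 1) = -1191092 / 397035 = -3.00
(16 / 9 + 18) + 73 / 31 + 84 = 29611 / 279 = 106.13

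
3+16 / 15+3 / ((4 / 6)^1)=257 / 30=8.57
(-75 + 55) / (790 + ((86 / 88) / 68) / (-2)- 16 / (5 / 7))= -598400 / 22966377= -0.03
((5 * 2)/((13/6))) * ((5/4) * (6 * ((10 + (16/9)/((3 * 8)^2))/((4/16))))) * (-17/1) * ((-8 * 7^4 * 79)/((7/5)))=2985926818000/117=25520742034.19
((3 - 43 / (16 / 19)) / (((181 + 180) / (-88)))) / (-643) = -8459 / 464246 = -0.02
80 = 80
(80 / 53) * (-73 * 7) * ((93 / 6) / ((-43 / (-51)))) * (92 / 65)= -594607776 / 29627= -20069.79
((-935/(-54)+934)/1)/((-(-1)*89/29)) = 1489759/4806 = 309.98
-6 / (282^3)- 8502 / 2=-15888656629 / 3737628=-4251.00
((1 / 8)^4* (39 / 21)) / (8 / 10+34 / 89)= 5785 / 15081472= 0.00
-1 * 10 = -10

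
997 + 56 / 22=10995 / 11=999.55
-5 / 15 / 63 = -1 / 189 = -0.01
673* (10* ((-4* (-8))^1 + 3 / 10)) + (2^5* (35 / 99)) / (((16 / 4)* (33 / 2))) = 710177753 / 3267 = 217379.17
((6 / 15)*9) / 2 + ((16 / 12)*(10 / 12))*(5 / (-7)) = 317 / 315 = 1.01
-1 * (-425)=425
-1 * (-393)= 393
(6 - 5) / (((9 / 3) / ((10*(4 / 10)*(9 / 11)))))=12 / 11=1.09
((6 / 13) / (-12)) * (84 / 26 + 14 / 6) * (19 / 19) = -217 / 1014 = -0.21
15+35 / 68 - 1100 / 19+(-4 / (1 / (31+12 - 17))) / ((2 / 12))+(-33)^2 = 546025 / 1292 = 422.62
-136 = -136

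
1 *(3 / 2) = 3 / 2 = 1.50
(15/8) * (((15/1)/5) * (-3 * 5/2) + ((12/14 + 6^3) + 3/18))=20425/56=364.73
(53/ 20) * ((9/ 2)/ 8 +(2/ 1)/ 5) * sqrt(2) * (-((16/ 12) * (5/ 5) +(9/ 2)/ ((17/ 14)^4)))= -12.28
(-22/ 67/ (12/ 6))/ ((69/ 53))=-583/ 4623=-0.13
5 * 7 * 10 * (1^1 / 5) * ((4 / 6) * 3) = 140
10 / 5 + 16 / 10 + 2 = 5.60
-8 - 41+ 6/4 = -95/2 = -47.50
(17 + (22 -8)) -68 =-37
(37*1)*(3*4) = 444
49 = 49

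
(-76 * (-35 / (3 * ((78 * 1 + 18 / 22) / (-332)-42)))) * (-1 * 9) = 9714320 / 51417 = 188.93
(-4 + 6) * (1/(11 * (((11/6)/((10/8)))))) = 15/121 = 0.12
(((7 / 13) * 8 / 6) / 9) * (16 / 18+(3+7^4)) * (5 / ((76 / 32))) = 24241280 / 60021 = 403.88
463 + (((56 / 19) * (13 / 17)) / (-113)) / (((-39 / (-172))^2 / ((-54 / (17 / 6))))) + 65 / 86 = 326836560941 / 693699994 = 471.15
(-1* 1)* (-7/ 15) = 7/ 15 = 0.47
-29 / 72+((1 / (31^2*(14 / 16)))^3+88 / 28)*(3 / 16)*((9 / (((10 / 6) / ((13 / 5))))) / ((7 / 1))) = 298856037274453 / 383561340854580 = 0.78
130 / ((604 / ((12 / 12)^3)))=65 / 302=0.22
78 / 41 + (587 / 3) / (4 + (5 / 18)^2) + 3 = 2864757 / 54161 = 52.89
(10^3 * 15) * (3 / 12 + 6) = 93750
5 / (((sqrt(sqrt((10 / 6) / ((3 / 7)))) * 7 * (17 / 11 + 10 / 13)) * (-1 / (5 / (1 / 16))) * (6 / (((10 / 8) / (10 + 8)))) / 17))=-60775 * sqrt(3) * 35^(3 / 4) / 437913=-3.46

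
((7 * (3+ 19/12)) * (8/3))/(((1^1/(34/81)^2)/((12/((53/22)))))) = 78330560/1043199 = 75.09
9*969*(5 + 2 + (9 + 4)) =174420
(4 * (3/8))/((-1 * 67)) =-3/134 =-0.02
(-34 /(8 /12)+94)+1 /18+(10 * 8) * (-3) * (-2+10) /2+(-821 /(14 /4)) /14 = -823523 /882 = -933.70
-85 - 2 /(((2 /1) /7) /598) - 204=-4475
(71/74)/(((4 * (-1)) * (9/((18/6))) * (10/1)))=-71/8880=-0.01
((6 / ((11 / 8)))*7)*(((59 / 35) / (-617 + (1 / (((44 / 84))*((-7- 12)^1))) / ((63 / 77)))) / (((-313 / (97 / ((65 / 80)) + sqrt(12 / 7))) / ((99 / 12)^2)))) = 998811*sqrt(21) / 192676540 + 193769334 / 89456965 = 2.19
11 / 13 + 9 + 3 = 167 / 13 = 12.85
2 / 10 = 1 / 5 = 0.20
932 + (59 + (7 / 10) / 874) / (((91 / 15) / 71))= 258088447 / 159068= 1622.50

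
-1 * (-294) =294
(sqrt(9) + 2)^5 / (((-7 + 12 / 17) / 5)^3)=-1919140625 / 1225043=-1566.59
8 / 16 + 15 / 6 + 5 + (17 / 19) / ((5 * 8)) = 6097 / 760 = 8.02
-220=-220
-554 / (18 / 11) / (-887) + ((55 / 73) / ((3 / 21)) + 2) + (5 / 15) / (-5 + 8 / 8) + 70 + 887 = 2248452815 / 2331036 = 964.57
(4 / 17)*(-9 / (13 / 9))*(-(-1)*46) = -14904 / 221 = -67.44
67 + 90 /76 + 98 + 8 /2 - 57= 4301 /38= 113.18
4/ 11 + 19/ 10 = 2.26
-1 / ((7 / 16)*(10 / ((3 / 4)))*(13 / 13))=-6 / 35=-0.17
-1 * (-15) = 15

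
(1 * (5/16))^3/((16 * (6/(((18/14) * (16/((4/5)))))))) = 1875/229376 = 0.01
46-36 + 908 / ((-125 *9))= 10342 / 1125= 9.19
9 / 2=4.50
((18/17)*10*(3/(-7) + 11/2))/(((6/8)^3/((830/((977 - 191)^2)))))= 9428800/55138293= 0.17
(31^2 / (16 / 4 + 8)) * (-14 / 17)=-6727 / 102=-65.95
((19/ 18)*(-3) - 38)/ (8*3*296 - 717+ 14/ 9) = -741/ 114994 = -0.01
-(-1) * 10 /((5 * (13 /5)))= 10 /13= 0.77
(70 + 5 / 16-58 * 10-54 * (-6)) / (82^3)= -2971 / 8821888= -0.00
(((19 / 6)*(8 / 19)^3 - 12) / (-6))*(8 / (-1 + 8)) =7280 / 3249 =2.24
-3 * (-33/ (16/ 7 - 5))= -693/ 19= -36.47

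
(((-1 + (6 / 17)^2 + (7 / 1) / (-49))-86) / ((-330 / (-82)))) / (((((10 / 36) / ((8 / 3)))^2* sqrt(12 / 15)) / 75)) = -8314626816* sqrt(5) / 111265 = -167097.21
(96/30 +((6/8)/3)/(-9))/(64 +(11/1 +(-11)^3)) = -571/226080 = -0.00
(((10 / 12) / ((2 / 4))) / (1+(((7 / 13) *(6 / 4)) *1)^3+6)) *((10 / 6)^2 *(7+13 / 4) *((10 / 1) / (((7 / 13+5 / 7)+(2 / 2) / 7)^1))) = 2927502500 / 64804671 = 45.17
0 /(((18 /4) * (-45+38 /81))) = 0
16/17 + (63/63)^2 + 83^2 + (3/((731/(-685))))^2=3686473243/534361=6898.84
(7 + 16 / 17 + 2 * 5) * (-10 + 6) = -1220 / 17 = -71.76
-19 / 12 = -1.58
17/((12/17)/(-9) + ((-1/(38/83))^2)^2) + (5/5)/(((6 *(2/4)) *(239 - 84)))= 843045037907/1121595729555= 0.75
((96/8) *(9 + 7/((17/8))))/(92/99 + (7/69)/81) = 8115228/51187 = 158.54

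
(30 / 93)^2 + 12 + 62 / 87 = 1071566 / 83607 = 12.82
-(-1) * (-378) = -378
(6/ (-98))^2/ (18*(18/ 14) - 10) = 9/ 31556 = 0.00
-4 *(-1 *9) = 36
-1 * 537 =-537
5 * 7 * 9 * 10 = 3150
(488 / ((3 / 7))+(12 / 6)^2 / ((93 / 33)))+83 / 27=956825 / 837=1143.16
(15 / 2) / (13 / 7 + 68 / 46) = 2.25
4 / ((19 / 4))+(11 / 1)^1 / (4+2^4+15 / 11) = 6059 / 4465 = 1.36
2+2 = 4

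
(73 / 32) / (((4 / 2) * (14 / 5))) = 365 / 896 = 0.41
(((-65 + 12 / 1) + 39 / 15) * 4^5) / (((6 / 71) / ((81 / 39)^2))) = -2226051072 / 845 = -2634379.97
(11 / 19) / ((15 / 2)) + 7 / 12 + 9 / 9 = 631 / 380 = 1.66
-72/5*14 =-1008/5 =-201.60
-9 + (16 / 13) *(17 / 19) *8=-47 / 247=-0.19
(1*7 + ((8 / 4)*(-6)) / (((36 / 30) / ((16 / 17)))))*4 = -164 / 17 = -9.65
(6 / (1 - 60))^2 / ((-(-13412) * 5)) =9 / 58358965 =0.00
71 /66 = 1.08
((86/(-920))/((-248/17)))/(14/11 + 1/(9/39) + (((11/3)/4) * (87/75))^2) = 0.00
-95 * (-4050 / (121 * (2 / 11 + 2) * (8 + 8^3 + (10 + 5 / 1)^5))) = 12825 / 6687076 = 0.00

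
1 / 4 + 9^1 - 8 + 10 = 45 / 4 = 11.25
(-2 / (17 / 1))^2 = 4 / 289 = 0.01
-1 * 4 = -4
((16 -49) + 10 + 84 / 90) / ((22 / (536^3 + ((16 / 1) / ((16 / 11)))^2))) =-16990315729 / 110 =-154457415.72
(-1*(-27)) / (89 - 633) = -27 / 544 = -0.05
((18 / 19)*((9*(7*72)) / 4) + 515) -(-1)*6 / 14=211436 / 133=1589.74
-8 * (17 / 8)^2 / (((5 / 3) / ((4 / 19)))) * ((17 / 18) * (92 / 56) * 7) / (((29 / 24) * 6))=-112999 / 16530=-6.84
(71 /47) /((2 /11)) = 781 /94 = 8.31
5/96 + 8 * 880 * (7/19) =2593.74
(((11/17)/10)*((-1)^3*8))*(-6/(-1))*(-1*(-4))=-1056/85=-12.42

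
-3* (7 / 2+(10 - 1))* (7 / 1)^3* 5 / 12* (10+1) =-58953.12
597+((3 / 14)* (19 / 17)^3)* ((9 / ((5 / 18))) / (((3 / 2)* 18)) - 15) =203894457 / 343910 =592.87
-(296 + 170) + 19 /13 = -6039 /13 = -464.54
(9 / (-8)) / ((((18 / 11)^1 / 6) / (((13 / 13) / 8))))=-33 / 64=-0.52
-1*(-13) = 13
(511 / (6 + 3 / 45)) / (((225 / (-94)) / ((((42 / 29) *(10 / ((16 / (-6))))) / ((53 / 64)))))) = 4611264 / 19981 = 230.78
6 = 6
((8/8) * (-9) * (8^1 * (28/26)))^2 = 6012.21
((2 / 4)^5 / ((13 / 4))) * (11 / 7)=0.02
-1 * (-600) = 600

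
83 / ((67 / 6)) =498 / 67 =7.43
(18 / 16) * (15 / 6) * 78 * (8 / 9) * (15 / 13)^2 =3375 / 13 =259.62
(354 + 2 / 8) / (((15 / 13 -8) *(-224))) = 0.23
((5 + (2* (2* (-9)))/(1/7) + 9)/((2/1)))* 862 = -102578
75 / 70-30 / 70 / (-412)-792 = -2281035 / 2884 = -790.93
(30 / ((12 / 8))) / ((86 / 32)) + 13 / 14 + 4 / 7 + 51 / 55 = 46681 / 4730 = 9.87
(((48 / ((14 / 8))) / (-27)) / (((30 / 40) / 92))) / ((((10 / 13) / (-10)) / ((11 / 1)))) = 3367936 / 189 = 17819.77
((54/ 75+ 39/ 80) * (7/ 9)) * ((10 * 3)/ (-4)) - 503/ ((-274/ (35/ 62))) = -4082169/ 679520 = -6.01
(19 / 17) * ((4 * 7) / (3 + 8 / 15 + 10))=1140 / 493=2.31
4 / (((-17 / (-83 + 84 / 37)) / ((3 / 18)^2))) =0.53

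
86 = 86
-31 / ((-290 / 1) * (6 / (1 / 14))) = 31 / 24360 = 0.00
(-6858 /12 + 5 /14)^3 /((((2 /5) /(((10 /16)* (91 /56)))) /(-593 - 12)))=1570641679553375 /5488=286195641318.03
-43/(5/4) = -172/5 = -34.40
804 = 804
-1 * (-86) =86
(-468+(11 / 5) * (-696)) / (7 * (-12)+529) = -9996 / 2225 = -4.49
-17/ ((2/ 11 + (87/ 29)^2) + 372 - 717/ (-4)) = -748/ 24659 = -0.03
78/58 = 39/29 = 1.34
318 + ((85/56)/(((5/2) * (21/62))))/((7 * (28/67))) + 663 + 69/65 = 3680665501/3745560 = 982.67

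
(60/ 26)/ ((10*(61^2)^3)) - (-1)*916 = 916.00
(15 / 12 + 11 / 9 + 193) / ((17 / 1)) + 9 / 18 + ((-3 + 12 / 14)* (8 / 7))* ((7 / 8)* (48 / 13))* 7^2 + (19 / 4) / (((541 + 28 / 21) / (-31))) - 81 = -456.97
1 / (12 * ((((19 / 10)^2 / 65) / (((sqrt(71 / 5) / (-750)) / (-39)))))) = 0.00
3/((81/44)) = 44/27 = 1.63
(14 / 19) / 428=7 / 4066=0.00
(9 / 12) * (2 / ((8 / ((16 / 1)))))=3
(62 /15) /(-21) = -62 /315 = -0.20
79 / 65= 1.22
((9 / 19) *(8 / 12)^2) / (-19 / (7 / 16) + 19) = -28 / 3249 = -0.01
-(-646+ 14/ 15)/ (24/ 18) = 2419/ 5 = 483.80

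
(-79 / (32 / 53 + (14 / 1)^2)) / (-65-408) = 0.00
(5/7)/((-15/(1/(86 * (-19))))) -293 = -10054001/34314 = -293.00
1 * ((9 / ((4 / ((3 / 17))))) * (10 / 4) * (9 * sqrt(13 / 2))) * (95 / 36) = 12825 * sqrt(26) / 1088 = 60.11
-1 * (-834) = 834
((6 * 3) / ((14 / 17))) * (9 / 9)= 153 / 7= 21.86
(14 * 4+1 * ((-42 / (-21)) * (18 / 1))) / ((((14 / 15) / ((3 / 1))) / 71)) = 146970 / 7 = 20995.71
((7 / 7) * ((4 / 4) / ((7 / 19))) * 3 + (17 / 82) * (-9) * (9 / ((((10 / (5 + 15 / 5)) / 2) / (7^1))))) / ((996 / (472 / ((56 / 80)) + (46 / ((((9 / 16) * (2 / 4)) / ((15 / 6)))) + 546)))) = -4416975011 / 15007230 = -294.32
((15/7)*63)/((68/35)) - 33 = 2481/68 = 36.49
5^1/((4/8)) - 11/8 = 69/8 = 8.62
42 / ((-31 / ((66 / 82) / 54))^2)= 847 / 87233814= 0.00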